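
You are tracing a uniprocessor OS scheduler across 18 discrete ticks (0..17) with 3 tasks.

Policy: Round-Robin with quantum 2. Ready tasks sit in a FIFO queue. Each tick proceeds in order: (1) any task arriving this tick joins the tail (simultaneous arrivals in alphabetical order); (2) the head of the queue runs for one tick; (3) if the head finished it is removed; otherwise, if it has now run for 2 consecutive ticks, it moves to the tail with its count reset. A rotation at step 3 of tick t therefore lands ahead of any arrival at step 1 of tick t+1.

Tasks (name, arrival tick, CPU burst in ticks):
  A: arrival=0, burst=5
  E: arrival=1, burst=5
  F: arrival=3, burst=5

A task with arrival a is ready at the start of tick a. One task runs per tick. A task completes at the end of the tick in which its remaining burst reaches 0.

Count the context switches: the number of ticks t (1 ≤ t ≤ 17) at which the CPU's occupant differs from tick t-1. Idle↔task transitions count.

context switches = 9

t=0: queue=[A] q_used=0 → run A
t=1: queue=[A,E] q_used=1 → run A
t=2: queue=[E,A] q_used=0 → run E
t=3: queue=[E,A,F] q_used=1 → run E
t=4: queue=[A,F,E] q_used=0 → run A
t=5: queue=[A,F,E] q_used=1 → run A
t=6: queue=[F,E,A] q_used=0 → run F
t=7: queue=[F,E,A] q_used=1 → run F
t=8: queue=[E,A,F] q_used=0 → run E
t=9: queue=[E,A,F] q_used=1 → run E
t=10: queue=[A,F,E] q_used=0 → run A
t=11: queue=[F,E] q_used=0 → run F
t=12: queue=[F,E] q_used=1 → run F
t=13: queue=[E,F] q_used=0 → run E
t=14: queue=[F] q_used=0 → run F
t=15: (idle)
t=16: (idle)
t=17: (idle)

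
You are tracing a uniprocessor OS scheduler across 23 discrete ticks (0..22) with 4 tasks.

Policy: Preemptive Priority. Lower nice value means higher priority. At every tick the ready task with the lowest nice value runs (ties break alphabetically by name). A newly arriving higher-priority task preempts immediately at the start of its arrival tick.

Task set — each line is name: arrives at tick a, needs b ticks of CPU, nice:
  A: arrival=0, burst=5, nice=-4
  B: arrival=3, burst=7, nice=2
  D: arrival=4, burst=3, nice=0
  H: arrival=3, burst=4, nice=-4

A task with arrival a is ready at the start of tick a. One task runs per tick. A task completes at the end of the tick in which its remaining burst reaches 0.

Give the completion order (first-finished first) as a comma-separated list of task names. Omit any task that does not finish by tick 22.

t=0: ready={A} → run A
t=1: ready={A} → run A
t=2: ready={A} → run A
t=3: ready={A,B,H} → run A
t=4: ready={A,B,D,H} → run A
t=5: ready={B,D,H} → run H
t=6: ready={B,D,H} → run H
t=7: ready={B,D,H} → run H
t=8: ready={B,D,H} → run H
t=9: ready={B,D} → run D
t=10: ready={B,D} → run D
t=11: ready={B,D} → run D
t=12: ready={B} → run B
t=13: ready={B} → run B
t=14: ready={B} → run B
t=15: ready={B} → run B
t=16: ready={B} → run B
t=17: ready={B} → run B
t=18: ready={B} → run B
t=19: (idle)
t=20: (idle)
t=21: (idle)
t=22: (idle)

completion order = A, H, D, B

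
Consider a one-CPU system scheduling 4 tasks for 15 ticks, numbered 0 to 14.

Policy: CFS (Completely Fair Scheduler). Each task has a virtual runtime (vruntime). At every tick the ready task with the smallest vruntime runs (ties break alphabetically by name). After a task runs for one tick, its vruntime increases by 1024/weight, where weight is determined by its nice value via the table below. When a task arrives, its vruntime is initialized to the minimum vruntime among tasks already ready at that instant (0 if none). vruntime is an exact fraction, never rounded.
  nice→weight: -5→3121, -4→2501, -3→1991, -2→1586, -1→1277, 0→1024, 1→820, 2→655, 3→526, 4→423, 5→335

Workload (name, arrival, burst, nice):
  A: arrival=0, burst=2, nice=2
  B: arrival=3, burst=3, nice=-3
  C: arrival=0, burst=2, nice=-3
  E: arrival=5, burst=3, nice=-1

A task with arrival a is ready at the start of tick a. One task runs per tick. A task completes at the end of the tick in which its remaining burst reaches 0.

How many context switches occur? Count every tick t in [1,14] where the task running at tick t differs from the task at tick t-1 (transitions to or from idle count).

context switches = 7

t=0: vr[A=0 C=0] → run A
t=1: vr[A=1024/655 C=0] → run C
t=2: vr[A=1024/655 C=1024/1991] → run C
t=3: vr[A=1024/655 B=1024/655] → run A
t=4: vr[B=1024/655] → run B
t=5: vr[B=2709504/1304105 E=2709504/1304105] → run B
t=6: vr[B=3380224/1304105 E=2709504/1304105] → run E
t=7: vr[B=3380224/1304105 E=4795440128/1665342085] → run B
t=8: vr[E=4795440128/1665342085] → run E
t=9: vr[E=6130843648/1665342085] → run E
t=10: (idle)
t=11: (idle)
t=12: (idle)
t=13: (idle)
t=14: (idle)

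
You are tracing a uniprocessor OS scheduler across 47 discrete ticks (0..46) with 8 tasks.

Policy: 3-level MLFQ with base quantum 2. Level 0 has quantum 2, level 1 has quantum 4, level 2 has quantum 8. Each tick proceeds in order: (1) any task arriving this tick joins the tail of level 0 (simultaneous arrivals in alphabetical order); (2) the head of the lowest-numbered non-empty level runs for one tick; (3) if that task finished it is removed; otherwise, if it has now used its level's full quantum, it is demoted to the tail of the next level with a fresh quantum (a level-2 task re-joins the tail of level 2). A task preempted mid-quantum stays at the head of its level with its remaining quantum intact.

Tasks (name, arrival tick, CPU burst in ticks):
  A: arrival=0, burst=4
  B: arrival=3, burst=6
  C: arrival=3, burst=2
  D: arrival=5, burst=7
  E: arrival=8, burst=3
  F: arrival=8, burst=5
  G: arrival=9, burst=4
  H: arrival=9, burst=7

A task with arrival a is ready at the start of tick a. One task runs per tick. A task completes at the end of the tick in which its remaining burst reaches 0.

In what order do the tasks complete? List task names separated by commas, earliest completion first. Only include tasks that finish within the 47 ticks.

t=0: L0/L1/L2 = A/-/- → run A
t=1: L0/L1/L2 = A/-/- → run A
t=2: L0/L1/L2 = -/A/- → run A
t=3: L0/L1/L2 = BC/A/- → run B
t=4: L0/L1/L2 = BC/A/- → run B
t=5: L0/L1/L2 = CD/AB/- → run C
t=6: L0/L1/L2 = CD/AB/- → run C
t=7: L0/L1/L2 = D/AB/- → run D
t=8: L0/L1/L2 = DEF/AB/- → run D
t=9: L0/L1/L2 = EFGH/ABD/- → run E
t=10: L0/L1/L2 = EFGH/ABD/- → run E
t=11: L0/L1/L2 = FGH/ABDE/- → run F
t=12: L0/L1/L2 = FGH/ABDE/- → run F
t=13: L0/L1/L2 = GH/ABDEF/- → run G
t=14: L0/L1/L2 = GH/ABDEF/- → run G
t=15: L0/L1/L2 = H/ABDEFG/- → run H
t=16: L0/L1/L2 = H/ABDEFG/- → run H
t=17: L0/L1/L2 = -/ABDEFGH/- → run A
t=18: L0/L1/L2 = -/BDEFGH/- → run B
t=19: L0/L1/L2 = -/BDEFGH/- → run B
t=20: L0/L1/L2 = -/BDEFGH/- → run B
t=21: L0/L1/L2 = -/BDEFGH/- → run B
t=22: L0/L1/L2 = -/DEFGH/- → run D
t=23: L0/L1/L2 = -/DEFGH/- → run D
t=24: L0/L1/L2 = -/DEFGH/- → run D
t=25: L0/L1/L2 = -/DEFGH/- → run D
t=26: L0/L1/L2 = -/EFGH/D → run E
t=27: L0/L1/L2 = -/FGH/D → run F
t=28: L0/L1/L2 = -/FGH/D → run F
t=29: L0/L1/L2 = -/FGH/D → run F
t=30: L0/L1/L2 = -/GH/D → run G
t=31: L0/L1/L2 = -/GH/D → run G
t=32: L0/L1/L2 = -/H/D → run H
t=33: L0/L1/L2 = -/H/D → run H
t=34: L0/L1/L2 = -/H/D → run H
t=35: L0/L1/L2 = -/H/D → run H
t=36: L0/L1/L2 = -/-/DH → run D
t=37: L0/L1/L2 = -/-/H → run H
t=38: (idle)
t=39: (idle)
t=40: (idle)
t=41: (idle)
t=42: (idle)
t=43: (idle)
t=44: (idle)
t=45: (idle)
t=46: (idle)

completion order = C, A, B, E, F, G, D, H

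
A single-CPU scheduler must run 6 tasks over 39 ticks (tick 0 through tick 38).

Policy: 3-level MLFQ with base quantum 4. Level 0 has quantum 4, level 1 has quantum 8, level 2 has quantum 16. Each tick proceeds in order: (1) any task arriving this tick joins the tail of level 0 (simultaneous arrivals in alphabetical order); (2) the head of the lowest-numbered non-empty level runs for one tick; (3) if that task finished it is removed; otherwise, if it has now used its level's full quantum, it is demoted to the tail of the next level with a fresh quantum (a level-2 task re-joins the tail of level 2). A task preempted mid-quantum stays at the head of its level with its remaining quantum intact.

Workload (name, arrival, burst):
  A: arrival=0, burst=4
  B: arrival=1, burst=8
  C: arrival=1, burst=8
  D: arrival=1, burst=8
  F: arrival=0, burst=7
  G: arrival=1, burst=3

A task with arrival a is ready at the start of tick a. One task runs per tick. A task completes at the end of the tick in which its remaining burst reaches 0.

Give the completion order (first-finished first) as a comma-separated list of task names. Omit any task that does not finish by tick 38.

completion order = A, G, F, B, C, D

t=0: L0/L1/L2 = AF/-/- → run A
t=1: L0/L1/L2 = AFBCDG/-/- → run A
t=2: L0/L1/L2 = AFBCDG/-/- → run A
t=3: L0/L1/L2 = AFBCDG/-/- → run A
t=4: L0/L1/L2 = FBCDG/-/- → run F
t=5: L0/L1/L2 = FBCDG/-/- → run F
t=6: L0/L1/L2 = FBCDG/-/- → run F
t=7: L0/L1/L2 = FBCDG/-/- → run F
t=8: L0/L1/L2 = BCDG/F/- → run B
t=9: L0/L1/L2 = BCDG/F/- → run B
t=10: L0/L1/L2 = BCDG/F/- → run B
t=11: L0/L1/L2 = BCDG/F/- → run B
t=12: L0/L1/L2 = CDG/FB/- → run C
t=13: L0/L1/L2 = CDG/FB/- → run C
t=14: L0/L1/L2 = CDG/FB/- → run C
t=15: L0/L1/L2 = CDG/FB/- → run C
t=16: L0/L1/L2 = DG/FBC/- → run D
t=17: L0/L1/L2 = DG/FBC/- → run D
t=18: L0/L1/L2 = DG/FBC/- → run D
t=19: L0/L1/L2 = DG/FBC/- → run D
t=20: L0/L1/L2 = G/FBCD/- → run G
t=21: L0/L1/L2 = G/FBCD/- → run G
t=22: L0/L1/L2 = G/FBCD/- → run G
t=23: L0/L1/L2 = -/FBCD/- → run F
t=24: L0/L1/L2 = -/FBCD/- → run F
t=25: L0/L1/L2 = -/FBCD/- → run F
t=26: L0/L1/L2 = -/BCD/- → run B
t=27: L0/L1/L2 = -/BCD/- → run B
t=28: L0/L1/L2 = -/BCD/- → run B
t=29: L0/L1/L2 = -/BCD/- → run B
t=30: L0/L1/L2 = -/CD/- → run C
t=31: L0/L1/L2 = -/CD/- → run C
t=32: L0/L1/L2 = -/CD/- → run C
t=33: L0/L1/L2 = -/CD/- → run C
t=34: L0/L1/L2 = -/D/- → run D
t=35: L0/L1/L2 = -/D/- → run D
t=36: L0/L1/L2 = -/D/- → run D
t=37: L0/L1/L2 = -/D/- → run D
t=38: (idle)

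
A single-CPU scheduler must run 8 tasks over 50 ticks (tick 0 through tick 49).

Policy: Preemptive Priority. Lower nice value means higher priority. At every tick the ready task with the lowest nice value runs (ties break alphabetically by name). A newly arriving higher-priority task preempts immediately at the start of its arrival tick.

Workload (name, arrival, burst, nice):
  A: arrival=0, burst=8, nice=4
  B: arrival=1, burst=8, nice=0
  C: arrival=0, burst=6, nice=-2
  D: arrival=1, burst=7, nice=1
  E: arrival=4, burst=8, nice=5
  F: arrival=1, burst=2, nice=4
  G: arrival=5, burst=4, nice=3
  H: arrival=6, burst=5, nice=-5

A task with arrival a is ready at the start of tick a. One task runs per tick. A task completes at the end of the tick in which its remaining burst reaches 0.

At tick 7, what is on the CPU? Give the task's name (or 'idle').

t=0: ready={A,C} → run C
t=1: ready={A,B,C,D,F} → run C
t=2: ready={A,B,C,D,F} → run C
t=3: ready={A,B,C,D,F} → run C
t=4: ready={A,B,C,D,E,F} → run C
t=5: ready={A,B,C,D,E,F,G} → run C
t=6: ready={A,B,D,E,F,G,H} → run H
t=7: ready={A,B,D,E,F,G,H} → run H
t=8: ready={A,B,D,E,F,G,H} → run H
t=9: ready={A,B,D,E,F,G,H} → run H
t=10: ready={A,B,D,E,F,G,H} → run H
t=11: ready={A,B,D,E,F,G} → run B
t=12: ready={A,B,D,E,F,G} → run B
t=13: ready={A,B,D,E,F,G} → run B
t=14: ready={A,B,D,E,F,G} → run B
t=15: ready={A,B,D,E,F,G} → run B
t=16: ready={A,B,D,E,F,G} → run B
t=17: ready={A,B,D,E,F,G} → run B
t=18: ready={A,B,D,E,F,G} → run B
t=19: ready={A,D,E,F,G} → run D
t=20: ready={A,D,E,F,G} → run D
t=21: ready={A,D,E,F,G} → run D
t=22: ready={A,D,E,F,G} → run D
t=23: ready={A,D,E,F,G} → run D
t=24: ready={A,D,E,F,G} → run D
t=25: ready={A,D,E,F,G} → run D
t=26: ready={A,E,F,G} → run G
t=27: ready={A,E,F,G} → run G
t=28: ready={A,E,F,G} → run G
t=29: ready={A,E,F,G} → run G
t=30: ready={A,E,F} → run A
t=31: ready={A,E,F} → run A
t=32: ready={A,E,F} → run A
t=33: ready={A,E,F} → run A
t=34: ready={A,E,F} → run A
t=35: ready={A,E,F} → run A
t=36: ready={A,E,F} → run A
t=37: ready={A,E,F} → run A
t=38: ready={E,F} → run F
t=39: ready={E,F} → run F
t=40: ready={E} → run E
t=41: ready={E} → run E
t=42: ready={E} → run E
t=43: ready={E} → run E
t=44: ready={E} → run E
t=45: ready={E} → run E
t=46: ready={E} → run E
t=47: ready={E} → run E
t=48: (idle)
t=49: (idle)

running at tick 7 = H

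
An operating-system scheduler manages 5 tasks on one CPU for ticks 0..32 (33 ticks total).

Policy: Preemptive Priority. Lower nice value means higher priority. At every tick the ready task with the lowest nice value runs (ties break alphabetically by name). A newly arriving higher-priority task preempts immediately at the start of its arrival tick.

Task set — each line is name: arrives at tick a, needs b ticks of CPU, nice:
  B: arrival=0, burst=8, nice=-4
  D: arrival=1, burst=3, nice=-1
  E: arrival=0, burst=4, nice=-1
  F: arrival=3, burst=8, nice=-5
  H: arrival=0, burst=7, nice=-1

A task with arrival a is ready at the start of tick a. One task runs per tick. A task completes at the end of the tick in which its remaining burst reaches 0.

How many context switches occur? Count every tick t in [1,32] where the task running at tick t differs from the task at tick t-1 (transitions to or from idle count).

context switches = 6

t=0: ready={B,E,H} → run B
t=1: ready={B,D,E,H} → run B
t=2: ready={B,D,E,H} → run B
t=3: ready={B,D,E,F,H} → run F
t=4: ready={B,D,E,F,H} → run F
t=5: ready={B,D,E,F,H} → run F
t=6: ready={B,D,E,F,H} → run F
t=7: ready={B,D,E,F,H} → run F
t=8: ready={B,D,E,F,H} → run F
t=9: ready={B,D,E,F,H} → run F
t=10: ready={B,D,E,F,H} → run F
t=11: ready={B,D,E,H} → run B
t=12: ready={B,D,E,H} → run B
t=13: ready={B,D,E,H} → run B
t=14: ready={B,D,E,H} → run B
t=15: ready={B,D,E,H} → run B
t=16: ready={D,E,H} → run D
t=17: ready={D,E,H} → run D
t=18: ready={D,E,H} → run D
t=19: ready={E,H} → run E
t=20: ready={E,H} → run E
t=21: ready={E,H} → run E
t=22: ready={E,H} → run E
t=23: ready={H} → run H
t=24: ready={H} → run H
t=25: ready={H} → run H
t=26: ready={H} → run H
t=27: ready={H} → run H
t=28: ready={H} → run H
t=29: ready={H} → run H
t=30: (idle)
t=31: (idle)
t=32: (idle)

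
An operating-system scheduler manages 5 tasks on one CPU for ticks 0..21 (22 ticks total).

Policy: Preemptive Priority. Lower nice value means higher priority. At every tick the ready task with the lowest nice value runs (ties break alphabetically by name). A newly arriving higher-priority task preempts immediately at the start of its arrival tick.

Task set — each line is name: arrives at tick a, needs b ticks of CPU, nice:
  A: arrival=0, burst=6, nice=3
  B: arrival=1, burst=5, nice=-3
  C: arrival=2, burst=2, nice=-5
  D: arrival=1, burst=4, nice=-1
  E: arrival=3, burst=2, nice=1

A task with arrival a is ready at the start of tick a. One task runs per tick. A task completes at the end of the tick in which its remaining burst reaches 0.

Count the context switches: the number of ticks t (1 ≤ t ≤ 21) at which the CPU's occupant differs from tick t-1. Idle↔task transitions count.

t=0: ready={A} → run A
t=1: ready={A,B,D} → run B
t=2: ready={A,B,C,D} → run C
t=3: ready={A,B,C,D,E} → run C
t=4: ready={A,B,D,E} → run B
t=5: ready={A,B,D,E} → run B
t=6: ready={A,B,D,E} → run B
t=7: ready={A,B,D,E} → run B
t=8: ready={A,D,E} → run D
t=9: ready={A,D,E} → run D
t=10: ready={A,D,E} → run D
t=11: ready={A,D,E} → run D
t=12: ready={A,E} → run E
t=13: ready={A,E} → run E
t=14: ready={A} → run A
t=15: ready={A} → run A
t=16: ready={A} → run A
t=17: ready={A} → run A
t=18: ready={A} → run A
t=19: (idle)
t=20: (idle)
t=21: (idle)

context switches = 7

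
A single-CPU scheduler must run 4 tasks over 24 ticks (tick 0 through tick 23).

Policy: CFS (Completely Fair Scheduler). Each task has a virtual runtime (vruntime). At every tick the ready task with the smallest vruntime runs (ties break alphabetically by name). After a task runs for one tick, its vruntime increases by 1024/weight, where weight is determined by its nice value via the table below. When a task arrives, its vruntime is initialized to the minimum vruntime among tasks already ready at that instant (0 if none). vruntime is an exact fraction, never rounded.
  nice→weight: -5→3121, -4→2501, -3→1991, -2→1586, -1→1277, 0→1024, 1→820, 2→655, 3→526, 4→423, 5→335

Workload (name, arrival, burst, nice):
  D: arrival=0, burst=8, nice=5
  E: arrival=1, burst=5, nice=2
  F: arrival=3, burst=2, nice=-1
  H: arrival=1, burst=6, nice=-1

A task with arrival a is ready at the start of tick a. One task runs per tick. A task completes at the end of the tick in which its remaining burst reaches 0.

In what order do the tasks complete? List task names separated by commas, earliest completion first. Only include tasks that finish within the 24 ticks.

completion order = F, H, E, D

t=0: vr[D=0] → run D
t=1: vr[D=1024/335 E=1024/335 H=1024/335] → run D
t=2: vr[D=2048/335 E=1024/335 H=1024/335] → run E
t=3: vr[D=2048/335 E=202752/43885 F=1024/335 H=1024/335] → run F
t=4: vr[D=2048/335 E=202752/43885 F=1650688/427795 H=1024/335] → run H
t=5: vr[D=2048/335 E=202752/43885 F=1650688/427795 H=1650688/427795] → run F
t=6: vr[D=2048/335 E=202752/43885 H=1650688/427795] → run H
t=7: vr[D=2048/335 E=202752/43885 H=1993728/427795] → run E
t=8: vr[D=2048/335 E=54272/8777 H=1993728/427795] → run H
t=9: vr[D=2048/335 E=54272/8777 H=2336768/427795] → run H
t=10: vr[D=2048/335 E=54272/8777 H=2679808/427795] → run D
t=11: vr[D=3072/335 E=54272/8777 H=2679808/427795] → run E
t=12: vr[D=3072/335 E=339968/43885 H=2679808/427795] → run H
t=13: vr[D=3072/335 E=339968/43885 H=3022848/427795] → run H
t=14: vr[D=3072/335 E=339968/43885] → run E
t=15: vr[D=3072/335 E=408576/43885] → run D
t=16: vr[D=4096/335 E=408576/43885] → run E
t=17: vr[D=4096/335] → run D
t=18: vr[D=1024/67] → run D
t=19: vr[D=6144/335] → run D
t=20: vr[D=7168/335] → run D
t=21: (idle)
t=22: (idle)
t=23: (idle)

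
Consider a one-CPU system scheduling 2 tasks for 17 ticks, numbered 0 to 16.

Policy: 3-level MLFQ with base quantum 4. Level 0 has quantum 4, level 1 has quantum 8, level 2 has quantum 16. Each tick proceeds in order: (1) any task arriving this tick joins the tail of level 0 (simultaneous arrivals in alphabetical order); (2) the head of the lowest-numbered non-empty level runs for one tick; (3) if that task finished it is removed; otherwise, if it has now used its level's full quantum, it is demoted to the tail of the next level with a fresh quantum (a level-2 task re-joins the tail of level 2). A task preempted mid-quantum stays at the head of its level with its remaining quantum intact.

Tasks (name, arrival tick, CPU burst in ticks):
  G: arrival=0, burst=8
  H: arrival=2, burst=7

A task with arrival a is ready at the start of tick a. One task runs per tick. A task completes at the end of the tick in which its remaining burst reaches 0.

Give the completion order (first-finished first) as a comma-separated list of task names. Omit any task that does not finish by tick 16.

completion order = G, H

t=0: L0/L1/L2 = G/-/- → run G
t=1: L0/L1/L2 = G/-/- → run G
t=2: L0/L1/L2 = GH/-/- → run G
t=3: L0/L1/L2 = GH/-/- → run G
t=4: L0/L1/L2 = H/G/- → run H
t=5: L0/L1/L2 = H/G/- → run H
t=6: L0/L1/L2 = H/G/- → run H
t=7: L0/L1/L2 = H/G/- → run H
t=8: L0/L1/L2 = -/GH/- → run G
t=9: L0/L1/L2 = -/GH/- → run G
t=10: L0/L1/L2 = -/GH/- → run G
t=11: L0/L1/L2 = -/GH/- → run G
t=12: L0/L1/L2 = -/H/- → run H
t=13: L0/L1/L2 = -/H/- → run H
t=14: L0/L1/L2 = -/H/- → run H
t=15: (idle)
t=16: (idle)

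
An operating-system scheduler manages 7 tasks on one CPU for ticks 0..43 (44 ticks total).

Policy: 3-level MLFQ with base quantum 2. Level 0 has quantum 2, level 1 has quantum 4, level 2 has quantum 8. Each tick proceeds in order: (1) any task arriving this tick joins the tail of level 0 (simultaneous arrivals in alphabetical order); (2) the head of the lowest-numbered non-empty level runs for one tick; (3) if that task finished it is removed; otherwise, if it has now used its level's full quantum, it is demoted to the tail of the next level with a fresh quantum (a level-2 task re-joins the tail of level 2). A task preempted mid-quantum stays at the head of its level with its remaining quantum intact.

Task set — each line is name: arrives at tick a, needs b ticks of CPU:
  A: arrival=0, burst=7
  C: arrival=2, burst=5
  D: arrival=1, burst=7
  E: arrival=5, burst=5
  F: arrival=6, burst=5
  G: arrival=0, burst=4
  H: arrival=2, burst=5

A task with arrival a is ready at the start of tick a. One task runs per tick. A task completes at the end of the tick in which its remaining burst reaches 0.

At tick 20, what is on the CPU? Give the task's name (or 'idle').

running at tick 20 = D

t=0: L0/L1/L2 = AG/-/- → run A
t=1: L0/L1/L2 = AGD/-/- → run A
t=2: L0/L1/L2 = GDCH/A/- → run G
t=3: L0/L1/L2 = GDCH/A/- → run G
t=4: L0/L1/L2 = DCH/AG/- → run D
t=5: L0/L1/L2 = DCHE/AG/- → run D
t=6: L0/L1/L2 = CHEF/AGD/- → run C
t=7: L0/L1/L2 = CHEF/AGD/- → run C
t=8: L0/L1/L2 = HEF/AGDC/- → run H
t=9: L0/L1/L2 = HEF/AGDC/- → run H
t=10: L0/L1/L2 = EF/AGDCH/- → run E
t=11: L0/L1/L2 = EF/AGDCH/- → run E
t=12: L0/L1/L2 = F/AGDCHE/- → run F
t=13: L0/L1/L2 = F/AGDCHE/- → run F
t=14: L0/L1/L2 = -/AGDCHEF/- → run A
t=15: L0/L1/L2 = -/AGDCHEF/- → run A
t=16: L0/L1/L2 = -/AGDCHEF/- → run A
t=17: L0/L1/L2 = -/AGDCHEF/- → run A
t=18: L0/L1/L2 = -/GDCHEF/A → run G
t=19: L0/L1/L2 = -/GDCHEF/A → run G
t=20: L0/L1/L2 = -/DCHEF/A → run D
t=21: L0/L1/L2 = -/DCHEF/A → run D
t=22: L0/L1/L2 = -/DCHEF/A → run D
t=23: L0/L1/L2 = -/DCHEF/A → run D
t=24: L0/L1/L2 = -/CHEF/AD → run C
t=25: L0/L1/L2 = -/CHEF/AD → run C
t=26: L0/L1/L2 = -/CHEF/AD → run C
t=27: L0/L1/L2 = -/HEF/AD → run H
t=28: L0/L1/L2 = -/HEF/AD → run H
t=29: L0/L1/L2 = -/HEF/AD → run H
t=30: L0/L1/L2 = -/EF/AD → run E
t=31: L0/L1/L2 = -/EF/AD → run E
t=32: L0/L1/L2 = -/EF/AD → run E
t=33: L0/L1/L2 = -/F/AD → run F
t=34: L0/L1/L2 = -/F/AD → run F
t=35: L0/L1/L2 = -/F/AD → run F
t=36: L0/L1/L2 = -/-/AD → run A
t=37: L0/L1/L2 = -/-/D → run D
t=38: (idle)
t=39: (idle)
t=40: (idle)
t=41: (idle)
t=42: (idle)
t=43: (idle)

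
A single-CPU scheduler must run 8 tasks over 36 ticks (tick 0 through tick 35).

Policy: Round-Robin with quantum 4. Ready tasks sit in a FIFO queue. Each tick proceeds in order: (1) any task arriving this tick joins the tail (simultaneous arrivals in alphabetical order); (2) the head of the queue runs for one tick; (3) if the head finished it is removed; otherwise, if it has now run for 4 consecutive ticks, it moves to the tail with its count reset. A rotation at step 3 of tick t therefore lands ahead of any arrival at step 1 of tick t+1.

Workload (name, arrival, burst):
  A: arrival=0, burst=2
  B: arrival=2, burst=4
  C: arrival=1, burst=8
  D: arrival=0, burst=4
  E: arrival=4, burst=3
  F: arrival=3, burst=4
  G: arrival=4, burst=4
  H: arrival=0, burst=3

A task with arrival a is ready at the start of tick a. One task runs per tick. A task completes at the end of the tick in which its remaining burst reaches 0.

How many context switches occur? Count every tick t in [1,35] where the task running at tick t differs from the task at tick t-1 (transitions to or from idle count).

context switches = 9

t=0: queue=[A,D,H] q_used=0 → run A
t=1: queue=[A,D,H,C] q_used=1 → run A
t=2: queue=[D,H,C,B] q_used=0 → run D
t=3: queue=[D,H,C,B,F] q_used=1 → run D
t=4: queue=[D,H,C,B,F,E,G] q_used=2 → run D
t=5: queue=[D,H,C,B,F,E,G] q_used=3 → run D
t=6: queue=[H,C,B,F,E,G] q_used=0 → run H
t=7: queue=[H,C,B,F,E,G] q_used=1 → run H
t=8: queue=[H,C,B,F,E,G] q_used=2 → run H
t=9: queue=[C,B,F,E,G] q_used=0 → run C
t=10: queue=[C,B,F,E,G] q_used=1 → run C
t=11: queue=[C,B,F,E,G] q_used=2 → run C
t=12: queue=[C,B,F,E,G] q_used=3 → run C
t=13: queue=[B,F,E,G,C] q_used=0 → run B
t=14: queue=[B,F,E,G,C] q_used=1 → run B
t=15: queue=[B,F,E,G,C] q_used=2 → run B
t=16: queue=[B,F,E,G,C] q_used=3 → run B
t=17: queue=[F,E,G,C] q_used=0 → run F
t=18: queue=[F,E,G,C] q_used=1 → run F
t=19: queue=[F,E,G,C] q_used=2 → run F
t=20: queue=[F,E,G,C] q_used=3 → run F
t=21: queue=[E,G,C] q_used=0 → run E
t=22: queue=[E,G,C] q_used=1 → run E
t=23: queue=[E,G,C] q_used=2 → run E
t=24: queue=[G,C] q_used=0 → run G
t=25: queue=[G,C] q_used=1 → run G
t=26: queue=[G,C] q_used=2 → run G
t=27: queue=[G,C] q_used=3 → run G
t=28: queue=[C] q_used=0 → run C
t=29: queue=[C] q_used=1 → run C
t=30: queue=[C] q_used=2 → run C
t=31: queue=[C] q_used=3 → run C
t=32: (idle)
t=33: (idle)
t=34: (idle)
t=35: (idle)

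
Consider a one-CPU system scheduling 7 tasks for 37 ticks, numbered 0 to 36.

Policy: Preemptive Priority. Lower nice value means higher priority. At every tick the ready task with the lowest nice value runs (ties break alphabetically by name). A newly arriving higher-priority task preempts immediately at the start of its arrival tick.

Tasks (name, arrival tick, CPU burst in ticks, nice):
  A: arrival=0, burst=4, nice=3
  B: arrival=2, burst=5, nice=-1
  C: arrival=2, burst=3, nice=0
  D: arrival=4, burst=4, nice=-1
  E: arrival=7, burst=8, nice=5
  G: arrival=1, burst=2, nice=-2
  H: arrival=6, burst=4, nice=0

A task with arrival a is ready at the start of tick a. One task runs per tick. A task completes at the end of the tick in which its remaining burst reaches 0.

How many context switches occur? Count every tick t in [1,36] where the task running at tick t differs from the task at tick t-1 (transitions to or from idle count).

t=0: ready={A} → run A
t=1: ready={A,G} → run G
t=2: ready={A,B,C,G} → run G
t=3: ready={A,B,C} → run B
t=4: ready={A,B,C,D} → run B
t=5: ready={A,B,C,D} → run B
t=6: ready={A,B,C,D,H} → run B
t=7: ready={A,B,C,D,E,H} → run B
t=8: ready={A,C,D,E,H} → run D
t=9: ready={A,C,D,E,H} → run D
t=10: ready={A,C,D,E,H} → run D
t=11: ready={A,C,D,E,H} → run D
t=12: ready={A,C,E,H} → run C
t=13: ready={A,C,E,H} → run C
t=14: ready={A,C,E,H} → run C
t=15: ready={A,E,H} → run H
t=16: ready={A,E,H} → run H
t=17: ready={A,E,H} → run H
t=18: ready={A,E,H} → run H
t=19: ready={A,E} → run A
t=20: ready={A,E} → run A
t=21: ready={A,E} → run A
t=22: ready={E} → run E
t=23: ready={E} → run E
t=24: ready={E} → run E
t=25: ready={E} → run E
t=26: ready={E} → run E
t=27: ready={E} → run E
t=28: ready={E} → run E
t=29: ready={E} → run E
t=30: (idle)
t=31: (idle)
t=32: (idle)
t=33: (idle)
t=34: (idle)
t=35: (idle)
t=36: (idle)

context switches = 8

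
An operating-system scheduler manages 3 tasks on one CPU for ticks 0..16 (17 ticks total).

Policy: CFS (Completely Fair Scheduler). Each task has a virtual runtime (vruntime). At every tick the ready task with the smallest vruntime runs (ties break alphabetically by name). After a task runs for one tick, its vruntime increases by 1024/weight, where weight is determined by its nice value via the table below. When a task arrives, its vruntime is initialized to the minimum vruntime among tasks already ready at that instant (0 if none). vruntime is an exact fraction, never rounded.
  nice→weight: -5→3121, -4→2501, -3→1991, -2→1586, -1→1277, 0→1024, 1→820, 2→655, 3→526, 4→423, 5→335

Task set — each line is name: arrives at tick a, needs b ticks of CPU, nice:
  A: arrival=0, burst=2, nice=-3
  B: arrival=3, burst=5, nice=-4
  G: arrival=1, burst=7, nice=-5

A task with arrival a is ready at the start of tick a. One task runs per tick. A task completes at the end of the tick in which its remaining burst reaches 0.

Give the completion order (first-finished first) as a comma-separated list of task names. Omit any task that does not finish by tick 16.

t=0: vr[A=0] → run A
t=1: vr[A=1024/1991 G=1024/1991] → run A
t=2: vr[G=1024/1991] → run G
t=3: vr[B=5234688/6213911 G=5234688/6213911] → run B
t=4: vr[B=19454999552/15540991411 G=5234688/6213911] → run G
t=5: vr[B=19454999552/15540991411 G=7273472/6213911] → run G
t=6: vr[B=19454999552/15540991411 G=9312256/6213911] → run B
t=7: vr[B=25818044416/15540991411 G=9312256/6213911] → run G
t=8: vr[B=25818044416/15540991411 G=11351040/6213911] → run B
t=9: vr[B=32181089280/15540991411 G=11351040/6213911] → run G
t=10: vr[B=32181089280/15540991411 G=13389824/6213911] → run B
t=11: vr[B=38544134144/15540991411 G=13389824/6213911] → run G
t=12: vr[B=38544134144/15540991411 G=15428608/6213911] → run B
t=13: vr[G=15428608/6213911] → run G
t=14: (idle)
t=15: (idle)
t=16: (idle)

completion order = A, B, G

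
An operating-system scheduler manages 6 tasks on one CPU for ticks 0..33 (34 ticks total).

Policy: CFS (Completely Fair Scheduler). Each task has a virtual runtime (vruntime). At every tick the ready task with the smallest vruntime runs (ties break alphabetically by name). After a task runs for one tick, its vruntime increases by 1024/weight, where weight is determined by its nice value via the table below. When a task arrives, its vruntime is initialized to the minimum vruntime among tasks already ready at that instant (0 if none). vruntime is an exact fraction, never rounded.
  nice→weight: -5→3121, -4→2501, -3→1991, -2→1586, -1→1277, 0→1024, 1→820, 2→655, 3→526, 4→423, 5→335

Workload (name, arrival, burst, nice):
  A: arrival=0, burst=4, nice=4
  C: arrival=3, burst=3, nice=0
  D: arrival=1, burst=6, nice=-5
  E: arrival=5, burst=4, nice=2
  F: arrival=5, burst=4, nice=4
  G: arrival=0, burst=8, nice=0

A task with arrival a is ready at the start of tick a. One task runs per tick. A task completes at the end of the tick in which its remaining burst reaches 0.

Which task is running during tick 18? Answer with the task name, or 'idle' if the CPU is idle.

running at tick 18 = F

t=0: vr[A=0 G=0] → run A
t=1: vr[A=1024/423 D=0 G=0] → run D
t=2: vr[A=1024/423 D=1024/3121 G=0] → run G
t=3: vr[A=1024/423 C=1024/3121 D=1024/3121 G=1] → run C
t=4: vr[A=1024/423 C=4145/3121 D=1024/3121 G=1] → run D
t=5: vr[A=1024/423 C=4145/3121 D=2048/3121 E=2048/3121 F=2048/3121 G=1] → run D
t=6: vr[A=1024/423 C=4145/3121 D=3072/3121 E=2048/3121 F=2048/3121 G=1] → run E
t=7: vr[A=1024/423 C=4145/3121 D=3072/3121 E=4537344/2044255 F=2048/3121 G=1] → run F
t=8: vr[A=1024/423 C=4145/3121 D=3072/3121 E=4537344/2044255 F=4062208/1320183 G=1] → run D
t=9: vr[A=1024/423 C=4145/3121 D=4096/3121 E=4537344/2044255 F=4062208/1320183 G=1] → run G
t=10: vr[A=1024/423 C=4145/3121 D=4096/3121 E=4537344/2044255 F=4062208/1320183 G=2] → run D
t=11: vr[A=1024/423 C=4145/3121 D=5120/3121 E=4537344/2044255 F=4062208/1320183 G=2] → run C
t=12: vr[A=1024/423 C=7266/3121 D=5120/3121 E=4537344/2044255 F=4062208/1320183 G=2] → run D
t=13: vr[A=1024/423 C=7266/3121 E=4537344/2044255 F=4062208/1320183 G=2] → run G
t=14: vr[A=1024/423 C=7266/3121 E=4537344/2044255 F=4062208/1320183 G=3] → run E
t=15: vr[A=1024/423 C=7266/3121 E=7733248/2044255 F=4062208/1320183 G=3] → run C
t=16: vr[A=1024/423 E=7733248/2044255 F=4062208/1320183 G=3] → run A
t=17: vr[A=2048/423 E=7733248/2044255 F=4062208/1320183 G=3] → run G
t=18: vr[A=2048/423 E=7733248/2044255 F=4062208/1320183 G=4] → run F
t=19: vr[A=2048/423 E=7733248/2044255 F=7258112/1320183 G=4] → run E
t=20: vr[A=2048/423 E=10929152/2044255 F=7258112/1320183 G=4] → run G
t=21: vr[A=2048/423 E=10929152/2044255 F=7258112/1320183 G=5] → run A
t=22: vr[A=1024/141 E=10929152/2044255 F=7258112/1320183 G=5] → run G
t=23: vr[A=1024/141 E=10929152/2044255 F=7258112/1320183 G=6] → run E
t=24: vr[A=1024/141 F=7258112/1320183 G=6] → run F
t=25: vr[A=1024/141 F=3484672/440061 G=6] → run G
t=26: vr[A=1024/141 F=3484672/440061 G=7] → run G
t=27: vr[A=1024/141 F=3484672/440061] → run A
t=28: vr[F=3484672/440061] → run F
t=29: (idle)
t=30: (idle)
t=31: (idle)
t=32: (idle)
t=33: (idle)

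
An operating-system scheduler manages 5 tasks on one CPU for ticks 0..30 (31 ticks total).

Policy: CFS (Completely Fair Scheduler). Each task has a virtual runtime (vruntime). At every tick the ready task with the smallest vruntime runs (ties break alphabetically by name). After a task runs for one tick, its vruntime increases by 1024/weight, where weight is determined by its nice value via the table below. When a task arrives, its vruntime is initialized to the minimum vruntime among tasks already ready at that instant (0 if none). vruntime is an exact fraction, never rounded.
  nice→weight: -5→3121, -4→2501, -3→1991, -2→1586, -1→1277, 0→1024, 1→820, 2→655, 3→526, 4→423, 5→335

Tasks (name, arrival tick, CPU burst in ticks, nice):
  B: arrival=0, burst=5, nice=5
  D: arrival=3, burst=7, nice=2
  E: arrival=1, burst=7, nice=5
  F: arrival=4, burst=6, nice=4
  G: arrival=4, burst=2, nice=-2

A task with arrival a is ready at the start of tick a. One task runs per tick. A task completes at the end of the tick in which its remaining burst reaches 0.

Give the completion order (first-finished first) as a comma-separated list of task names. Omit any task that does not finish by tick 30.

completion order = G, B, D, F, E

t=0: vr[B=0] → run B
t=1: vr[B=1024/335 E=1024/335] → run B
t=2: vr[B=2048/335 E=1024/335] → run E
t=3: vr[B=2048/335 D=2048/335 E=2048/335] → run B
t=4: vr[B=3072/335 D=2048/335 E=2048/335 F=2048/335 G=2048/335] → run D
t=5: vr[B=3072/335 D=336896/43885 E=2048/335 F=2048/335 G=2048/335] → run E
t=6: vr[B=3072/335 D=336896/43885 E=3072/335 F=2048/335 G=2048/335] → run F
t=7: vr[B=3072/335 D=336896/43885 E=3072/335 F=1209344/141705 G=2048/335] → run G
t=8: vr[B=3072/335 D=336896/43885 E=3072/335 F=1209344/141705 G=1795584/265655] → run G
t=9: vr[B=3072/335 D=336896/43885 E=3072/335 F=1209344/141705] → run D
t=10: vr[B=3072/335 D=405504/43885 E=3072/335 F=1209344/141705] → run F
t=11: vr[B=3072/335 D=405504/43885 E=3072/335 F=1552384/141705] → run B
t=12: vr[B=4096/335 D=405504/43885 E=3072/335 F=1552384/141705] → run E
t=13: vr[B=4096/335 D=405504/43885 E=4096/335 F=1552384/141705] → run D
t=14: vr[B=4096/335 D=474112/43885 E=4096/335 F=1552384/141705] → run D
t=15: vr[B=4096/335 D=108544/8777 E=4096/335 F=1552384/141705] → run F
t=16: vr[B=4096/335 D=108544/8777 E=4096/335 F=631808/47235] → run B
t=17: vr[D=108544/8777 E=4096/335 F=631808/47235] → run E
t=18: vr[D=108544/8777 E=1024/67 F=631808/47235] → run D
t=19: vr[D=611328/43885 E=1024/67 F=631808/47235] → run F
t=20: vr[D=611328/43885 E=1024/67 F=2238464/141705] → run D
t=21: vr[D=679936/43885 E=1024/67 F=2238464/141705] → run E
t=22: vr[D=679936/43885 E=6144/335 F=2238464/141705] → run D
t=23: vr[E=6144/335 F=2238464/141705] → run F
t=24: vr[E=6144/335 F=2581504/141705] → run F
t=25: vr[E=6144/335] → run E
t=26: vr[E=7168/335] → run E
t=27: (idle)
t=28: (idle)
t=29: (idle)
t=30: (idle)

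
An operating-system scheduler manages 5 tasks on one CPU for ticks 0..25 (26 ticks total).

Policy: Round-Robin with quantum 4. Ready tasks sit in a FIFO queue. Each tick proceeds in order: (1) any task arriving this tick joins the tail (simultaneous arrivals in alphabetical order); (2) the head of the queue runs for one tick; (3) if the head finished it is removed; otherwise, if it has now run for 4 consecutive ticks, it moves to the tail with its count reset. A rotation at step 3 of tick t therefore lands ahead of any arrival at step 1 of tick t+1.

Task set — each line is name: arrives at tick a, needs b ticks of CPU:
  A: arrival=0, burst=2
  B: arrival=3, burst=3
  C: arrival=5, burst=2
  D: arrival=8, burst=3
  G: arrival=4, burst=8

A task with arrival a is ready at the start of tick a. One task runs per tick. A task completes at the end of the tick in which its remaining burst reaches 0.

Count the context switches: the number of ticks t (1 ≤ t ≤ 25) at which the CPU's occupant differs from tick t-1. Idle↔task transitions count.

context switches = 7

t=0: queue=[A] q_used=0 → run A
t=1: queue=[A] q_used=1 → run A
t=2: (idle)
t=3: queue=[B] q_used=0 → run B
t=4: queue=[B,G] q_used=1 → run B
t=5: queue=[B,G,C] q_used=2 → run B
t=6: queue=[G,C] q_used=0 → run G
t=7: queue=[G,C] q_used=1 → run G
t=8: queue=[G,C,D] q_used=2 → run G
t=9: queue=[G,C,D] q_used=3 → run G
t=10: queue=[C,D,G] q_used=0 → run C
t=11: queue=[C,D,G] q_used=1 → run C
t=12: queue=[D,G] q_used=0 → run D
t=13: queue=[D,G] q_used=1 → run D
t=14: queue=[D,G] q_used=2 → run D
t=15: queue=[G] q_used=0 → run G
t=16: queue=[G] q_used=1 → run G
t=17: queue=[G] q_used=2 → run G
t=18: queue=[G] q_used=3 → run G
t=19: (idle)
t=20: (idle)
t=21: (idle)
t=22: (idle)
t=23: (idle)
t=24: (idle)
t=25: (idle)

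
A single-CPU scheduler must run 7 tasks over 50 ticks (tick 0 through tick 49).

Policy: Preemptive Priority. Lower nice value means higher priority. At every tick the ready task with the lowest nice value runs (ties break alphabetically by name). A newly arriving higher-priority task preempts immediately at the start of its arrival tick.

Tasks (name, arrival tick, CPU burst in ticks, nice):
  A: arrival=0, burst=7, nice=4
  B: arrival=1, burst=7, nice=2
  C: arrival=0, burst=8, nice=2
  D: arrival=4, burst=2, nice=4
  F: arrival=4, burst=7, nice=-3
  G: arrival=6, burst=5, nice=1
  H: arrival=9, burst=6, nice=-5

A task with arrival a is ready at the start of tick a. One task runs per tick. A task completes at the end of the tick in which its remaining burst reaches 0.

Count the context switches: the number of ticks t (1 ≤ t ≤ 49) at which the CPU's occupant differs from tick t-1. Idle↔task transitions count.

context switches = 10

t=0: ready={A,C} → run C
t=1: ready={A,B,C} → run B
t=2: ready={A,B,C} → run B
t=3: ready={A,B,C} → run B
t=4: ready={A,B,C,D,F} → run F
t=5: ready={A,B,C,D,F} → run F
t=6: ready={A,B,C,D,F,G} → run F
t=7: ready={A,B,C,D,F,G} → run F
t=8: ready={A,B,C,D,F,G} → run F
t=9: ready={A,B,C,D,F,G,H} → run H
t=10: ready={A,B,C,D,F,G,H} → run H
t=11: ready={A,B,C,D,F,G,H} → run H
t=12: ready={A,B,C,D,F,G,H} → run H
t=13: ready={A,B,C,D,F,G,H} → run H
t=14: ready={A,B,C,D,F,G,H} → run H
t=15: ready={A,B,C,D,F,G} → run F
t=16: ready={A,B,C,D,F,G} → run F
t=17: ready={A,B,C,D,G} → run G
t=18: ready={A,B,C,D,G} → run G
t=19: ready={A,B,C,D,G} → run G
t=20: ready={A,B,C,D,G} → run G
t=21: ready={A,B,C,D,G} → run G
t=22: ready={A,B,C,D} → run B
t=23: ready={A,B,C,D} → run B
t=24: ready={A,B,C,D} → run B
t=25: ready={A,B,C,D} → run B
t=26: ready={A,C,D} → run C
t=27: ready={A,C,D} → run C
t=28: ready={A,C,D} → run C
t=29: ready={A,C,D} → run C
t=30: ready={A,C,D} → run C
t=31: ready={A,C,D} → run C
t=32: ready={A,C,D} → run C
t=33: ready={A,D} → run A
t=34: ready={A,D} → run A
t=35: ready={A,D} → run A
t=36: ready={A,D} → run A
t=37: ready={A,D} → run A
t=38: ready={A,D} → run A
t=39: ready={A,D} → run A
t=40: ready={D} → run D
t=41: ready={D} → run D
t=42: (idle)
t=43: (idle)
t=44: (idle)
t=45: (idle)
t=46: (idle)
t=47: (idle)
t=48: (idle)
t=49: (idle)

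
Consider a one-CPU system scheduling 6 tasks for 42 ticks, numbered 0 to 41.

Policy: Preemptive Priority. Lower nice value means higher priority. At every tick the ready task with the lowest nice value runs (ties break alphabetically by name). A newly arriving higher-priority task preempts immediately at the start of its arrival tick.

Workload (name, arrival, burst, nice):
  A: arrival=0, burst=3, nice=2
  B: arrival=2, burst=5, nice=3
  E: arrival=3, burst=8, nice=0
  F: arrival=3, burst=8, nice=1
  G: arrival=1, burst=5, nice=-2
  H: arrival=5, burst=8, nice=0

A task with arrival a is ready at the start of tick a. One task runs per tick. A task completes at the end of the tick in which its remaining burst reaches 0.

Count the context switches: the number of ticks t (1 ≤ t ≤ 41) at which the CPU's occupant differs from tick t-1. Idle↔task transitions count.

t=0: ready={A} → run A
t=1: ready={A,G} → run G
t=2: ready={A,B,G} → run G
t=3: ready={A,B,E,F,G} → run G
t=4: ready={A,B,E,F,G} → run G
t=5: ready={A,B,E,F,G,H} → run G
t=6: ready={A,B,E,F,H} → run E
t=7: ready={A,B,E,F,H} → run E
t=8: ready={A,B,E,F,H} → run E
t=9: ready={A,B,E,F,H} → run E
t=10: ready={A,B,E,F,H} → run E
t=11: ready={A,B,E,F,H} → run E
t=12: ready={A,B,E,F,H} → run E
t=13: ready={A,B,E,F,H} → run E
t=14: ready={A,B,F,H} → run H
t=15: ready={A,B,F,H} → run H
t=16: ready={A,B,F,H} → run H
t=17: ready={A,B,F,H} → run H
t=18: ready={A,B,F,H} → run H
t=19: ready={A,B,F,H} → run H
t=20: ready={A,B,F,H} → run H
t=21: ready={A,B,F,H} → run H
t=22: ready={A,B,F} → run F
t=23: ready={A,B,F} → run F
t=24: ready={A,B,F} → run F
t=25: ready={A,B,F} → run F
t=26: ready={A,B,F} → run F
t=27: ready={A,B,F} → run F
t=28: ready={A,B,F} → run F
t=29: ready={A,B,F} → run F
t=30: ready={A,B} → run A
t=31: ready={A,B} → run A
t=32: ready={B} → run B
t=33: ready={B} → run B
t=34: ready={B} → run B
t=35: ready={B} → run B
t=36: ready={B} → run B
t=37: (idle)
t=38: (idle)
t=39: (idle)
t=40: (idle)
t=41: (idle)

context switches = 7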